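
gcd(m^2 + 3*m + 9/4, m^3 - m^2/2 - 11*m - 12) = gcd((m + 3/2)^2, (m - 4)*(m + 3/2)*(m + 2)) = m + 3/2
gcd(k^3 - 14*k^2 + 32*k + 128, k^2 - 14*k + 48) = k - 8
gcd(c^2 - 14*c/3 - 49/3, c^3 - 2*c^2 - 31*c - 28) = c - 7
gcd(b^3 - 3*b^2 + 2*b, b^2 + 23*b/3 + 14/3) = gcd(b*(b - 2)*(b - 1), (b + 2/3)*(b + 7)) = 1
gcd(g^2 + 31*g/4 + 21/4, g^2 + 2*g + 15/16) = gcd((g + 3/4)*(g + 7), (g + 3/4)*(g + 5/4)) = g + 3/4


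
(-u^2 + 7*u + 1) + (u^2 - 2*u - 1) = 5*u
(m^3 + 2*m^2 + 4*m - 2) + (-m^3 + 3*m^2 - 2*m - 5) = 5*m^2 + 2*m - 7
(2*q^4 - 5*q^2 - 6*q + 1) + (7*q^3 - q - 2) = 2*q^4 + 7*q^3 - 5*q^2 - 7*q - 1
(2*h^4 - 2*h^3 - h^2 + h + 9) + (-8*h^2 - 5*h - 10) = 2*h^4 - 2*h^3 - 9*h^2 - 4*h - 1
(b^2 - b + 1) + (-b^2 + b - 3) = -2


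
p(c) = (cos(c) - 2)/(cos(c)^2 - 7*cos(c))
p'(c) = (2*sin(c)*cos(c) - 7*sin(c))*(cos(c) - 2)/(cos(c)^2 - 7*cos(c))^2 - sin(c)/(cos(c)^2 - 7*cos(c)) = (sin(c) + 14*sin(c)/cos(c)^2 - 4*tan(c))/(cos(c) - 7)^2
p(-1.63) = -4.93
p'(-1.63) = -81.48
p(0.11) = 0.17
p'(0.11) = 0.03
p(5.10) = 0.65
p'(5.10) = -1.87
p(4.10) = -0.59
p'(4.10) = -0.72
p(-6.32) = 0.17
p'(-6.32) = -0.01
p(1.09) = 0.51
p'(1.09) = 1.20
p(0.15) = 0.17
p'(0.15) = 0.05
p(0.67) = 0.25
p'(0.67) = 0.30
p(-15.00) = -0.47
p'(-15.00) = -0.33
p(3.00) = -0.38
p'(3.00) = 0.04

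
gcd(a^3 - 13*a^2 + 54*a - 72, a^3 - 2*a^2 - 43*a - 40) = 1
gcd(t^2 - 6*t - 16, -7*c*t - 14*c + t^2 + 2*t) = t + 2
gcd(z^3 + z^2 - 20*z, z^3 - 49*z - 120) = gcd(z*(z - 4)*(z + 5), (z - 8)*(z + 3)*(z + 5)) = z + 5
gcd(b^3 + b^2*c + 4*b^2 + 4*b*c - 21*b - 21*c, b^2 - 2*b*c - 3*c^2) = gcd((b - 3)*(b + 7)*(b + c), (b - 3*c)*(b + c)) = b + c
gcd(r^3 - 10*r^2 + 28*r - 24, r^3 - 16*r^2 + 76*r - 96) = r^2 - 8*r + 12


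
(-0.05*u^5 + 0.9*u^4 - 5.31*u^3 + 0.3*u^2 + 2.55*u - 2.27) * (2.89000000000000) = -0.1445*u^5 + 2.601*u^4 - 15.3459*u^3 + 0.867*u^2 + 7.3695*u - 6.5603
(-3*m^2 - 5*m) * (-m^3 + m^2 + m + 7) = 3*m^5 + 2*m^4 - 8*m^3 - 26*m^2 - 35*m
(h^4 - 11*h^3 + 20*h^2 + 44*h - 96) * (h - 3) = h^5 - 14*h^4 + 53*h^3 - 16*h^2 - 228*h + 288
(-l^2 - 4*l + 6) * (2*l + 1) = -2*l^3 - 9*l^2 + 8*l + 6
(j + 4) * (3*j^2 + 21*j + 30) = 3*j^3 + 33*j^2 + 114*j + 120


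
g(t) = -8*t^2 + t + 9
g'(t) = 1 - 16*t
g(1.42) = -5.71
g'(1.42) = -21.72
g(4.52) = -149.92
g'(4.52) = -71.32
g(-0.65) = 4.97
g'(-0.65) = 11.40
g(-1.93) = -22.73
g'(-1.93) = 31.88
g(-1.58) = -12.55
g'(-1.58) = 26.28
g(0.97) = 2.44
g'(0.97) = -14.52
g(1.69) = -12.16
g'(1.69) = -26.04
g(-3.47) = -90.80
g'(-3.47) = 56.52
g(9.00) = -630.00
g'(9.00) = -143.00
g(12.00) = -1131.00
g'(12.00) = -191.00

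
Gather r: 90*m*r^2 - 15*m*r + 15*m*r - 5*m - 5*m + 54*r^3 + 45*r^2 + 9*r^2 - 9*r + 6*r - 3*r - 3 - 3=-10*m + 54*r^3 + r^2*(90*m + 54) - 6*r - 6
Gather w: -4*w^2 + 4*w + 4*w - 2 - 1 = -4*w^2 + 8*w - 3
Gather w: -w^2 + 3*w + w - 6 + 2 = -w^2 + 4*w - 4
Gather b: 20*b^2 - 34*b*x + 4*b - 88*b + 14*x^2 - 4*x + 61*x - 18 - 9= 20*b^2 + b*(-34*x - 84) + 14*x^2 + 57*x - 27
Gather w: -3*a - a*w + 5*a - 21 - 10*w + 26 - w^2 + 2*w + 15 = 2*a - w^2 + w*(-a - 8) + 20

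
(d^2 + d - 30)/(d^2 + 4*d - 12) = (d - 5)/(d - 2)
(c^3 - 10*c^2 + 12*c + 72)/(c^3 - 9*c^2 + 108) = (c + 2)/(c + 3)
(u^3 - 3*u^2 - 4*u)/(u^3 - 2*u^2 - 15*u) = (-u^2 + 3*u + 4)/(-u^2 + 2*u + 15)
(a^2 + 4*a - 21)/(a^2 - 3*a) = (a + 7)/a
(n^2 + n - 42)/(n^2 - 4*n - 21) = (-n^2 - n + 42)/(-n^2 + 4*n + 21)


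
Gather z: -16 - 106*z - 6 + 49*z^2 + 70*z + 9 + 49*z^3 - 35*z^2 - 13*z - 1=49*z^3 + 14*z^2 - 49*z - 14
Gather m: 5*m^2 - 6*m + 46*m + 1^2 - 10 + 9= 5*m^2 + 40*m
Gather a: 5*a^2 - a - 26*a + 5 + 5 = 5*a^2 - 27*a + 10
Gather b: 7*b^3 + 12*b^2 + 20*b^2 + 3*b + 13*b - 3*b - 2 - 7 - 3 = 7*b^3 + 32*b^2 + 13*b - 12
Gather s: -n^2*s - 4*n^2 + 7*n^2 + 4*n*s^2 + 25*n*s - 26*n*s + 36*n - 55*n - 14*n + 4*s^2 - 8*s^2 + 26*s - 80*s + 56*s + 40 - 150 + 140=3*n^2 - 33*n + s^2*(4*n - 4) + s*(-n^2 - n + 2) + 30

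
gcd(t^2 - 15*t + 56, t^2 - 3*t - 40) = t - 8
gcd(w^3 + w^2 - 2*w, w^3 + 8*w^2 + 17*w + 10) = w + 2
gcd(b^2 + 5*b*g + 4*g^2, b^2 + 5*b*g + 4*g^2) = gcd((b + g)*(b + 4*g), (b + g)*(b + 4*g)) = b^2 + 5*b*g + 4*g^2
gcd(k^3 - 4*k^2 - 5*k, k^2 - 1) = k + 1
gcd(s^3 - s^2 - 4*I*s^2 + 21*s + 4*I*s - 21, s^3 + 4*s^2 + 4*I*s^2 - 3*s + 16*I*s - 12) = s + 3*I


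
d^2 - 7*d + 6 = (d - 6)*(d - 1)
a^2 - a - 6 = (a - 3)*(a + 2)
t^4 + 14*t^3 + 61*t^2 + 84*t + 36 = (t + 1)^2*(t + 6)^2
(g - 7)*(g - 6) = g^2 - 13*g + 42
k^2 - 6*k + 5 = (k - 5)*(k - 1)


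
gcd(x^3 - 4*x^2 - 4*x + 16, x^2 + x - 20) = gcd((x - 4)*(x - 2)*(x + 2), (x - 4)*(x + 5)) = x - 4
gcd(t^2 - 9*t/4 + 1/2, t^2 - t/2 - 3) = t - 2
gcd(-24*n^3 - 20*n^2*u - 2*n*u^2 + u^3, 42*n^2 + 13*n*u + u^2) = 1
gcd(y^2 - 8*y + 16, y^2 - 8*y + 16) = y^2 - 8*y + 16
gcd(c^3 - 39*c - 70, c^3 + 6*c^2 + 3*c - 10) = c^2 + 7*c + 10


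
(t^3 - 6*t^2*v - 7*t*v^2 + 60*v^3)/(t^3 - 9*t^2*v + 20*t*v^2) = (t + 3*v)/t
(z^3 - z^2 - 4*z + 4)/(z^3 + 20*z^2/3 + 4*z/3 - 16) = 3*(z^2 - 3*z + 2)/(3*z^2 + 14*z - 24)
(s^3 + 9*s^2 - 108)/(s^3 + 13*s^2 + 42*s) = (s^2 + 3*s - 18)/(s*(s + 7))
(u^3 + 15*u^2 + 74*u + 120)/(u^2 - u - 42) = (u^2 + 9*u + 20)/(u - 7)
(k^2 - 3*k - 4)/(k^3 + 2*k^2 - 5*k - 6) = (k - 4)/(k^2 + k - 6)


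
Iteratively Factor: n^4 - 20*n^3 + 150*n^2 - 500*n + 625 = (n - 5)*(n^3 - 15*n^2 + 75*n - 125) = (n - 5)^2*(n^2 - 10*n + 25) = (n - 5)^3*(n - 5)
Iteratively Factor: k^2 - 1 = (k - 1)*(k + 1)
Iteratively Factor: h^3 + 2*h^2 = (h)*(h^2 + 2*h) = h^2*(h + 2)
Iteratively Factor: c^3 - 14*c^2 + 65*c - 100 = (c - 4)*(c^2 - 10*c + 25) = (c - 5)*(c - 4)*(c - 5)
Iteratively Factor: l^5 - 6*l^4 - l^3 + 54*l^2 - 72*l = (l - 3)*(l^4 - 3*l^3 - 10*l^2 + 24*l) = l*(l - 3)*(l^3 - 3*l^2 - 10*l + 24) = l*(l - 3)*(l - 2)*(l^2 - l - 12) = l*(l - 3)*(l - 2)*(l + 3)*(l - 4)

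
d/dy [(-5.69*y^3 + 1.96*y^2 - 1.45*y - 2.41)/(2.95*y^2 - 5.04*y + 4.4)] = (-16.7855*y^4 + 57.3552*y^3 - 80.7089*y^2 + 31.467*y - 18.5264)/(8.7025*y^4 - 29.736*y^3 + 51.3616*y^2 - 44.352*y + 19.36)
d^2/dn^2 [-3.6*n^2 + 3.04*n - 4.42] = -7.20000000000000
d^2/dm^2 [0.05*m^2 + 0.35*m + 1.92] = 0.100000000000000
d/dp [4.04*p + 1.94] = 4.04000000000000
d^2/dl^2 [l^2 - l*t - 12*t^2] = 2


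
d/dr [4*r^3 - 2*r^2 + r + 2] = 12*r^2 - 4*r + 1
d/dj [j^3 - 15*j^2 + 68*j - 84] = 3*j^2 - 30*j + 68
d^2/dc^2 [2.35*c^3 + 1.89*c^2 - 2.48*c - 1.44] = 14.1*c + 3.78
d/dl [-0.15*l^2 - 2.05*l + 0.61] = -0.3*l - 2.05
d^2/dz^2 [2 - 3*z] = 0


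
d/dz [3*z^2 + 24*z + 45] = 6*z + 24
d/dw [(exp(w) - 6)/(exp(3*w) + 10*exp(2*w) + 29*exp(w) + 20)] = (-(exp(w) - 6)*(3*exp(2*w) + 20*exp(w) + 29) + exp(3*w) + 10*exp(2*w) + 29*exp(w) + 20)*exp(w)/(exp(3*w) + 10*exp(2*w) + 29*exp(w) + 20)^2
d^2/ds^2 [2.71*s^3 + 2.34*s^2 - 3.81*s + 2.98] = 16.26*s + 4.68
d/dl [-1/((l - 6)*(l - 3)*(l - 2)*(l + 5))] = 2*(2*l^3 - 9*l^2 - 19*l + 72)/(l^8 - 12*l^7 - 2*l^6 + 516*l^5 - 1727*l^4 - 3312*l^3 + 27576*l^2 - 51840*l + 32400)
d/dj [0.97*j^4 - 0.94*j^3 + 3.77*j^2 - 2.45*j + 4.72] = 3.88*j^3 - 2.82*j^2 + 7.54*j - 2.45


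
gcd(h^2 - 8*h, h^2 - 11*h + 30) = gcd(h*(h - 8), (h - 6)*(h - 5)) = 1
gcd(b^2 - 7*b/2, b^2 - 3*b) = b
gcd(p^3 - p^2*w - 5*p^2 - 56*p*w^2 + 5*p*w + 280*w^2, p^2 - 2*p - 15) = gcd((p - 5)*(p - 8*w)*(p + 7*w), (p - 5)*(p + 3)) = p - 5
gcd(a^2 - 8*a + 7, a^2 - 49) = a - 7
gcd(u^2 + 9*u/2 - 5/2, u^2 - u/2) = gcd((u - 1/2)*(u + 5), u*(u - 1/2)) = u - 1/2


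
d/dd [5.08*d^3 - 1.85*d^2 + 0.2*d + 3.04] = 15.24*d^2 - 3.7*d + 0.2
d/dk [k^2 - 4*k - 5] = 2*k - 4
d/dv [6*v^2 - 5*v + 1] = 12*v - 5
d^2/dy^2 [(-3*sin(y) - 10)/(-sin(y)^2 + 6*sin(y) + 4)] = (3*sin(y)^5 + 58*sin(y)^4 - 114*sin(y)^3 + 388*sin(y)^2 + 96*sin(y) - 656)/(6*sin(y) + cos(y)^2 + 3)^3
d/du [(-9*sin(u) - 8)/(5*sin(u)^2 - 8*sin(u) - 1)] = 5*(9*sin(u)^2 + 16*sin(u) - 11)*cos(u)/(5*sin(u)^2 - 8*sin(u) - 1)^2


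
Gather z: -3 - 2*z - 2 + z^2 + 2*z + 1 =z^2 - 4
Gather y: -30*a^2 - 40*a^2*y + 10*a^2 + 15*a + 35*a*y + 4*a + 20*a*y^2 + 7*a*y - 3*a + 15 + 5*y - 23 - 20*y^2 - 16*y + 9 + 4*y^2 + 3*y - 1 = -20*a^2 + 16*a + y^2*(20*a - 16) + y*(-40*a^2 + 42*a - 8)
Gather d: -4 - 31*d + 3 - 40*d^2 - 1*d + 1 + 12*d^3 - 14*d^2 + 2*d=12*d^3 - 54*d^2 - 30*d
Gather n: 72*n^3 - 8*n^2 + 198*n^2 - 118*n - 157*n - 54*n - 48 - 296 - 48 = 72*n^3 + 190*n^2 - 329*n - 392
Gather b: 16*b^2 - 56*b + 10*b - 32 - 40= 16*b^2 - 46*b - 72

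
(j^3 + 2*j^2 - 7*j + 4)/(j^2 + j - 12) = (j^2 - 2*j + 1)/(j - 3)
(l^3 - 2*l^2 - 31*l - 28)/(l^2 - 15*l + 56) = (l^2 + 5*l + 4)/(l - 8)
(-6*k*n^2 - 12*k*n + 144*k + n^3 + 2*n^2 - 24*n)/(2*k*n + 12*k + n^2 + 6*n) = (-6*k*n + 24*k + n^2 - 4*n)/(2*k + n)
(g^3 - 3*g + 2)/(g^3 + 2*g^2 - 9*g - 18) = (g^2 - 2*g + 1)/(g^2 - 9)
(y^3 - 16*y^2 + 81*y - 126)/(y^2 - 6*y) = y - 10 + 21/y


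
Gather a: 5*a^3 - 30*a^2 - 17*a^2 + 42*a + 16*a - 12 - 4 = 5*a^3 - 47*a^2 + 58*a - 16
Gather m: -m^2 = -m^2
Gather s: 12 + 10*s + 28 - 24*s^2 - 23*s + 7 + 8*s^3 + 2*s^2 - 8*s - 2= 8*s^3 - 22*s^2 - 21*s + 45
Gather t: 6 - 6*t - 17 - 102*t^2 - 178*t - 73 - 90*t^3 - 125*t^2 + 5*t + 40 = -90*t^3 - 227*t^2 - 179*t - 44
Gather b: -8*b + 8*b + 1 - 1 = 0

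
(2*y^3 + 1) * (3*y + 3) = 6*y^4 + 6*y^3 + 3*y + 3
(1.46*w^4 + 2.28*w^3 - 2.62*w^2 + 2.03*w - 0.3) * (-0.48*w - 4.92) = -0.7008*w^5 - 8.2776*w^4 - 9.96*w^3 + 11.916*w^2 - 9.8436*w + 1.476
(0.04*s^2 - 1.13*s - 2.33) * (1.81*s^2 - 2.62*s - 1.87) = 0.0724*s^4 - 2.1501*s^3 - 1.3315*s^2 + 8.2177*s + 4.3571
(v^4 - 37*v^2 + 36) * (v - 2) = v^5 - 2*v^4 - 37*v^3 + 74*v^2 + 36*v - 72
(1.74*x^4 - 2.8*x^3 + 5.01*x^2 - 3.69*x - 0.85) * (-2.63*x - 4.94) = -4.5762*x^5 - 1.2316*x^4 + 0.655700000000001*x^3 - 15.0447*x^2 + 20.4641*x + 4.199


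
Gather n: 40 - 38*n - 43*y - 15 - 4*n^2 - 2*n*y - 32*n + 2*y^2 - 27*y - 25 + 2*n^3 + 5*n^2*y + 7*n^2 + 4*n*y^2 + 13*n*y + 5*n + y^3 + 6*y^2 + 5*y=2*n^3 + n^2*(5*y + 3) + n*(4*y^2 + 11*y - 65) + y^3 + 8*y^2 - 65*y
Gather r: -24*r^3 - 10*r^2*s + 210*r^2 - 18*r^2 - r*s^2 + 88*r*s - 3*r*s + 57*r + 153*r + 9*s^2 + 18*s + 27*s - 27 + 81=-24*r^3 + r^2*(192 - 10*s) + r*(-s^2 + 85*s + 210) + 9*s^2 + 45*s + 54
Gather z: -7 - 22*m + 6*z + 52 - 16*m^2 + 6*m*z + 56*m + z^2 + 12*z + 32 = -16*m^2 + 34*m + z^2 + z*(6*m + 18) + 77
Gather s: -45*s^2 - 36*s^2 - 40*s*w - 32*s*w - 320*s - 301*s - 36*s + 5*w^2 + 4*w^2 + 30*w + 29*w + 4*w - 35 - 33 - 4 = -81*s^2 + s*(-72*w - 657) + 9*w^2 + 63*w - 72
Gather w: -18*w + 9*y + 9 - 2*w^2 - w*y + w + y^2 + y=-2*w^2 + w*(-y - 17) + y^2 + 10*y + 9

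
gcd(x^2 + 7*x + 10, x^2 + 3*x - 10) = x + 5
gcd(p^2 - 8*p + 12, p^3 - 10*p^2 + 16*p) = p - 2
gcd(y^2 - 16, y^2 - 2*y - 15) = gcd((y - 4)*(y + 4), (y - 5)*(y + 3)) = 1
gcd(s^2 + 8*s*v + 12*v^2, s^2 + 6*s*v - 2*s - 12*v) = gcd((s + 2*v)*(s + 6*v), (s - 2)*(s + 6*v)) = s + 6*v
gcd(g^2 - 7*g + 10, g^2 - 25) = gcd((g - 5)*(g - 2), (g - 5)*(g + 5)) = g - 5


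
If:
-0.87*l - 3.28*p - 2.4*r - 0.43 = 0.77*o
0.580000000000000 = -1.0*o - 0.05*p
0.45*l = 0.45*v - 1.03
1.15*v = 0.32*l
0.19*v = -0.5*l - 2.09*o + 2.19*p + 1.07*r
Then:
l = -3.17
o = -0.33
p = -4.95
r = 7.84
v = -0.88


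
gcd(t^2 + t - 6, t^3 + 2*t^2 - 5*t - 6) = t^2 + t - 6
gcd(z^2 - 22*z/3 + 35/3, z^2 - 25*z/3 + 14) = z - 7/3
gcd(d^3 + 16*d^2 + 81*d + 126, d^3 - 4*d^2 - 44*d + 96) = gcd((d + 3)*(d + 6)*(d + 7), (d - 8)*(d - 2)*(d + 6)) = d + 6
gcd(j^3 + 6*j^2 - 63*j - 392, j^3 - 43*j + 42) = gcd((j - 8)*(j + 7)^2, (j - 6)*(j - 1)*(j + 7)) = j + 7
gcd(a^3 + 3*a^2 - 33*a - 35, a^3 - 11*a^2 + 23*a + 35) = a^2 - 4*a - 5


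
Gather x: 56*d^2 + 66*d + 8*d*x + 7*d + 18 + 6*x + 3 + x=56*d^2 + 73*d + x*(8*d + 7) + 21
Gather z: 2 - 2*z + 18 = 20 - 2*z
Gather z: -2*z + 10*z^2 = 10*z^2 - 2*z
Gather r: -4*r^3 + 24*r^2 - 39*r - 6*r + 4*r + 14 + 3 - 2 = -4*r^3 + 24*r^2 - 41*r + 15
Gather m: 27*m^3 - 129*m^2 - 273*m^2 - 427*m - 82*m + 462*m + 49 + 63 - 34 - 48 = 27*m^3 - 402*m^2 - 47*m + 30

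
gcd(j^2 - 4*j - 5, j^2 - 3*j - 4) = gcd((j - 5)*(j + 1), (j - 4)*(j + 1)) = j + 1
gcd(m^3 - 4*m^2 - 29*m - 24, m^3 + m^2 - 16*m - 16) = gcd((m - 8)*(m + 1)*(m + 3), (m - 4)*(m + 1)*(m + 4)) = m + 1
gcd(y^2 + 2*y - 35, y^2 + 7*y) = y + 7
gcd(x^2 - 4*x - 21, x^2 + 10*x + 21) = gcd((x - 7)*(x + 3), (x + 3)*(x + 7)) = x + 3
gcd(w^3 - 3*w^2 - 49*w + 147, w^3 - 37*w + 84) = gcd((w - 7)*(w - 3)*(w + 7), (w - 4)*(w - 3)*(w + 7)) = w^2 + 4*w - 21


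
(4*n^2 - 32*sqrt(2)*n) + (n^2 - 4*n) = 5*n^2 - 32*sqrt(2)*n - 4*n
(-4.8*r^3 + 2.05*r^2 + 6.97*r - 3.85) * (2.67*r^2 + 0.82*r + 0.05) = -12.816*r^5 + 1.5375*r^4 + 20.0509*r^3 - 4.4616*r^2 - 2.8085*r - 0.1925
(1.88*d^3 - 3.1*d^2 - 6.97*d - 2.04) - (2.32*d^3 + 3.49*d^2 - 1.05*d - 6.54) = -0.44*d^3 - 6.59*d^2 - 5.92*d + 4.5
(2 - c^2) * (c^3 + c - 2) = -c^5 + c^3 + 2*c^2 + 2*c - 4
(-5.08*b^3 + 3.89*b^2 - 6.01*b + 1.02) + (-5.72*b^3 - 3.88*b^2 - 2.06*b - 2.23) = -10.8*b^3 + 0.0100000000000002*b^2 - 8.07*b - 1.21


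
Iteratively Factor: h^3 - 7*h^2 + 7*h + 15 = (h - 3)*(h^2 - 4*h - 5) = (h - 3)*(h + 1)*(h - 5)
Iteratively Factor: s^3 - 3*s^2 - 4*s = (s + 1)*(s^2 - 4*s) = (s - 4)*(s + 1)*(s)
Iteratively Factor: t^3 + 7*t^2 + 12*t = (t)*(t^2 + 7*t + 12) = t*(t + 4)*(t + 3)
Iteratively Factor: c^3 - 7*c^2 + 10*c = (c - 5)*(c^2 - 2*c) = (c - 5)*(c - 2)*(c)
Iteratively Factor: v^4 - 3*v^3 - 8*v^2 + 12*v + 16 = (v + 2)*(v^3 - 5*v^2 + 2*v + 8) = (v - 4)*(v + 2)*(v^2 - v - 2) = (v - 4)*(v - 2)*(v + 2)*(v + 1)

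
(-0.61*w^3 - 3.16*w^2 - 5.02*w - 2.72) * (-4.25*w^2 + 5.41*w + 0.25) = 2.5925*w^5 + 10.1299*w^4 + 4.0869*w^3 - 16.3882*w^2 - 15.9702*w - 0.68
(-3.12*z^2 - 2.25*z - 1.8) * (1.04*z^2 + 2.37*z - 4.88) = -3.2448*z^4 - 9.7344*z^3 + 8.0211*z^2 + 6.714*z + 8.784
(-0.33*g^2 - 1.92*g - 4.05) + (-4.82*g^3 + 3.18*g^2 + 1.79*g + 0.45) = -4.82*g^3 + 2.85*g^2 - 0.13*g - 3.6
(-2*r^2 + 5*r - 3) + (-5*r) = -2*r^2 - 3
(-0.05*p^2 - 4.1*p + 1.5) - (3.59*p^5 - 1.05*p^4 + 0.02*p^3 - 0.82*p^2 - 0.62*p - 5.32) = -3.59*p^5 + 1.05*p^4 - 0.02*p^3 + 0.77*p^2 - 3.48*p + 6.82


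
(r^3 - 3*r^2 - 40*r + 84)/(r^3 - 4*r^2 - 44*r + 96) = (r - 7)/(r - 8)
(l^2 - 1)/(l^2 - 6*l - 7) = (l - 1)/(l - 7)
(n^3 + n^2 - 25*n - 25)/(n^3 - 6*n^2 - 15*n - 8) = (n^2 - 25)/(n^2 - 7*n - 8)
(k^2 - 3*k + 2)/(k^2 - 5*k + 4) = (k - 2)/(k - 4)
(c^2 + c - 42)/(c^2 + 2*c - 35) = (c - 6)/(c - 5)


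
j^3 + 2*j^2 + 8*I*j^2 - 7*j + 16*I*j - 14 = (j + 2)*(j + I)*(j + 7*I)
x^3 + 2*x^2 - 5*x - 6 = (x - 2)*(x + 1)*(x + 3)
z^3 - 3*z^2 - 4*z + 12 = (z - 3)*(z - 2)*(z + 2)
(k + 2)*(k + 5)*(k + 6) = k^3 + 13*k^2 + 52*k + 60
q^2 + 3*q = q*(q + 3)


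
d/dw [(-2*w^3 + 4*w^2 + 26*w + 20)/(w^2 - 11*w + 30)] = 2*(-w^2 + 12*w + 20)/(w^2 - 12*w + 36)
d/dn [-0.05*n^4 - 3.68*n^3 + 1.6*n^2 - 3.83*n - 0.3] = -0.2*n^3 - 11.04*n^2 + 3.2*n - 3.83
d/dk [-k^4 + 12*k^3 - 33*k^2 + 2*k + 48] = -4*k^3 + 36*k^2 - 66*k + 2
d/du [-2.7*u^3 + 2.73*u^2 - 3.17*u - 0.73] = -8.1*u^2 + 5.46*u - 3.17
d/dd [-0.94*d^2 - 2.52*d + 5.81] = -1.88*d - 2.52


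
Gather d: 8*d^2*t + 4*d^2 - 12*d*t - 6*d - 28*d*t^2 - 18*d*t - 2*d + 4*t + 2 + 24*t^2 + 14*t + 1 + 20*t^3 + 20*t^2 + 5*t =d^2*(8*t + 4) + d*(-28*t^2 - 30*t - 8) + 20*t^3 + 44*t^2 + 23*t + 3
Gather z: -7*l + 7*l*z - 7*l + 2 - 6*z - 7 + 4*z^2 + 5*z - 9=-14*l + 4*z^2 + z*(7*l - 1) - 14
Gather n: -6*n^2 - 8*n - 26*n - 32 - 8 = -6*n^2 - 34*n - 40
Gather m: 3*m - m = 2*m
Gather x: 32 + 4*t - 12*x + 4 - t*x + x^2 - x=4*t + x^2 + x*(-t - 13) + 36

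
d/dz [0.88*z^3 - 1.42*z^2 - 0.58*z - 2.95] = 2.64*z^2 - 2.84*z - 0.58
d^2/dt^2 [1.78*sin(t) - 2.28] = -1.78*sin(t)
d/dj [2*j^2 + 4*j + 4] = 4*j + 4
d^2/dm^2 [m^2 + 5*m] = 2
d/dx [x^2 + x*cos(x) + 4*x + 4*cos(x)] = -x*sin(x) + 2*x - 4*sin(x) + cos(x) + 4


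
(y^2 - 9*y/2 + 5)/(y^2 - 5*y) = (y^2 - 9*y/2 + 5)/(y*(y - 5))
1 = 1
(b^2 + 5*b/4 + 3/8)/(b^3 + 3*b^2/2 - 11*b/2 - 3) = (b + 3/4)/(b^2 + b - 6)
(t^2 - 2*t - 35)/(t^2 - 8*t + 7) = (t + 5)/(t - 1)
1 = 1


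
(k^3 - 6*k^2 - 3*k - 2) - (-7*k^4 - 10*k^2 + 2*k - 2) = 7*k^4 + k^3 + 4*k^2 - 5*k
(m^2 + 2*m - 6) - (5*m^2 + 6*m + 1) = -4*m^2 - 4*m - 7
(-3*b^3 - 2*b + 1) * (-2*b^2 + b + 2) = 6*b^5 - 3*b^4 - 2*b^3 - 4*b^2 - 3*b + 2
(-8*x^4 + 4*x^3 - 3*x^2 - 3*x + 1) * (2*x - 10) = -16*x^5 + 88*x^4 - 46*x^3 + 24*x^2 + 32*x - 10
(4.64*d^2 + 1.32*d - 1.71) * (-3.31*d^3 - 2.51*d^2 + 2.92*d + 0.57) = -15.3584*d^5 - 16.0156*d^4 + 15.8957*d^3 + 10.7913*d^2 - 4.2408*d - 0.9747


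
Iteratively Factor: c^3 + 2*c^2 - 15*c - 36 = (c + 3)*(c^2 - c - 12) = (c + 3)^2*(c - 4)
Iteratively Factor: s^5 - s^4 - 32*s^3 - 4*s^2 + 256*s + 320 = (s + 2)*(s^4 - 3*s^3 - 26*s^2 + 48*s + 160) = (s + 2)^2*(s^3 - 5*s^2 - 16*s + 80) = (s - 5)*(s + 2)^2*(s^2 - 16) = (s - 5)*(s + 2)^2*(s + 4)*(s - 4)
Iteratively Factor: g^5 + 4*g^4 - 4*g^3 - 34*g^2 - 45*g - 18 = (g - 3)*(g^4 + 7*g^3 + 17*g^2 + 17*g + 6) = (g - 3)*(g + 2)*(g^3 + 5*g^2 + 7*g + 3) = (g - 3)*(g + 1)*(g + 2)*(g^2 + 4*g + 3) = (g - 3)*(g + 1)^2*(g + 2)*(g + 3)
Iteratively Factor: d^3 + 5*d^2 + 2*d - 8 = (d - 1)*(d^2 + 6*d + 8) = (d - 1)*(d + 4)*(d + 2)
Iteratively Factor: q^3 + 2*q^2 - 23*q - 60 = (q + 3)*(q^2 - q - 20) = (q - 5)*(q + 3)*(q + 4)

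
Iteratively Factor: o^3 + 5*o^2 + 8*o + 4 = (o + 1)*(o^2 + 4*o + 4) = (o + 1)*(o + 2)*(o + 2)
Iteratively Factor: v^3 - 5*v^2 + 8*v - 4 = (v - 2)*(v^2 - 3*v + 2) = (v - 2)*(v - 1)*(v - 2)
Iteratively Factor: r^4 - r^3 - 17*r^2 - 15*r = (r)*(r^3 - r^2 - 17*r - 15) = r*(r - 5)*(r^2 + 4*r + 3) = r*(r - 5)*(r + 3)*(r + 1)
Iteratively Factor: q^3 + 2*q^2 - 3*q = (q - 1)*(q^2 + 3*q) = (q - 1)*(q + 3)*(q)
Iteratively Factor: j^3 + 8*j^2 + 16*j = (j)*(j^2 + 8*j + 16) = j*(j + 4)*(j + 4)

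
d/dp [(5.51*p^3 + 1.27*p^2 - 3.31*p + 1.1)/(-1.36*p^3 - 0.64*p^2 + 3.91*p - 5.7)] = (-3.5527136788005e-15*p^5 - 1.7992*p^4 + 34.085*p^3 - 86.8857*p^2 - 13.07*p + 14.566)/(1.8496*p^6 + 1.7408*p^5 - 10.2256*p^4 + 10.4992*p^3 + 22.5841*p^2 - 44.574*p + 32.49)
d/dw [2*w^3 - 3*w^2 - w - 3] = 6*w^2 - 6*w - 1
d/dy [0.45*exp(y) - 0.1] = 0.45*exp(y)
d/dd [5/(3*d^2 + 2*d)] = 10*(-3*d - 1)/(d^2*(3*d + 2)^2)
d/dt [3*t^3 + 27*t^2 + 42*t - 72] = 9*t^2 + 54*t + 42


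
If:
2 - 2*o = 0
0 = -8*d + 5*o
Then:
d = 5/8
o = 1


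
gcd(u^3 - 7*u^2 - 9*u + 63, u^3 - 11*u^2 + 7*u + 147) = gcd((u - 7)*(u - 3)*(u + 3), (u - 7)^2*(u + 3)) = u^2 - 4*u - 21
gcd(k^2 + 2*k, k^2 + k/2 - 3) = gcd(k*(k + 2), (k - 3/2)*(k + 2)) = k + 2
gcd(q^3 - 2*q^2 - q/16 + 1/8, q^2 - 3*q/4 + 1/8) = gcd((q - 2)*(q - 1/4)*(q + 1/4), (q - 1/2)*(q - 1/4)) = q - 1/4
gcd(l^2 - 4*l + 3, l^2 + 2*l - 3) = l - 1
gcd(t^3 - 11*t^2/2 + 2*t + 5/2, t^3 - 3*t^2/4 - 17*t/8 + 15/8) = t - 1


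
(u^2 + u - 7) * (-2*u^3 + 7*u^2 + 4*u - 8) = -2*u^5 + 5*u^4 + 25*u^3 - 53*u^2 - 36*u + 56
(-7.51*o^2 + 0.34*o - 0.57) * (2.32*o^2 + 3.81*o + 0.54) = -17.4232*o^4 - 27.8243*o^3 - 4.0824*o^2 - 1.9881*o - 0.3078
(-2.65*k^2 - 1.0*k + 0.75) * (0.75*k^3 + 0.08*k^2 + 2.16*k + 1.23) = -1.9875*k^5 - 0.962*k^4 - 5.2415*k^3 - 5.3595*k^2 + 0.39*k + 0.9225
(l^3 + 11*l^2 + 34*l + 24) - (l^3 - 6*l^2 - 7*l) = 17*l^2 + 41*l + 24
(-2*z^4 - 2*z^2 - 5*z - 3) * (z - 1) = -2*z^5 + 2*z^4 - 2*z^3 - 3*z^2 + 2*z + 3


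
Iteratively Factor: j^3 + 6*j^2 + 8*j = (j + 4)*(j^2 + 2*j) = j*(j + 4)*(j + 2)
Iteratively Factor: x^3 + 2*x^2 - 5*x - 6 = (x + 3)*(x^2 - x - 2) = (x + 1)*(x + 3)*(x - 2)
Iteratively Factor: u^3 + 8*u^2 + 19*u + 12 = (u + 1)*(u^2 + 7*u + 12) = (u + 1)*(u + 4)*(u + 3)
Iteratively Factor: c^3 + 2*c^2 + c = (c)*(c^2 + 2*c + 1) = c*(c + 1)*(c + 1)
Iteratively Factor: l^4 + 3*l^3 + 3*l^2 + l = (l)*(l^3 + 3*l^2 + 3*l + 1) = l*(l + 1)*(l^2 + 2*l + 1) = l*(l + 1)^2*(l + 1)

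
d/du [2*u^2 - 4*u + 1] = 4*u - 4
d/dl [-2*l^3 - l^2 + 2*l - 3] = -6*l^2 - 2*l + 2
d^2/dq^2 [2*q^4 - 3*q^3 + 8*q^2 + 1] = 24*q^2 - 18*q + 16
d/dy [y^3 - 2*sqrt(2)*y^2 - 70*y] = 3*y^2 - 4*sqrt(2)*y - 70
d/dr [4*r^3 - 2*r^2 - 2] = 4*r*(3*r - 1)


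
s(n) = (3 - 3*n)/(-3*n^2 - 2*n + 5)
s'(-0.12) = -0.42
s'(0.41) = -0.23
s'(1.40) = -0.11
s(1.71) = 0.30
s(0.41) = 0.48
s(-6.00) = -0.23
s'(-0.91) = -1.75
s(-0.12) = 0.65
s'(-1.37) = -11.36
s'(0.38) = -0.24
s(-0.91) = 1.32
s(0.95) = 0.38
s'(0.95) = -0.15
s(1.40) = 0.33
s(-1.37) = 3.37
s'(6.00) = -0.02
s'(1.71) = -0.09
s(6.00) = 0.13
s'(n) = (3 - 3*n)*(6*n + 2)/(-3*n^2 - 2*n + 5)^2 - 3/(-3*n^2 - 2*n + 5)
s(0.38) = 0.49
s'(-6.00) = -0.05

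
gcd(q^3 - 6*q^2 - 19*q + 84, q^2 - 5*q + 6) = q - 3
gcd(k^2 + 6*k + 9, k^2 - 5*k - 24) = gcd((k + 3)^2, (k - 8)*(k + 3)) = k + 3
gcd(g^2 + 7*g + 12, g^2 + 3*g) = g + 3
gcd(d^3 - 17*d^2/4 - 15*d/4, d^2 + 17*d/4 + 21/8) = d + 3/4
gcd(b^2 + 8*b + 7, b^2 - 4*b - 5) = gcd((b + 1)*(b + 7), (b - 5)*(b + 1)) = b + 1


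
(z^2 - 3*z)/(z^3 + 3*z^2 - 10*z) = (z - 3)/(z^2 + 3*z - 10)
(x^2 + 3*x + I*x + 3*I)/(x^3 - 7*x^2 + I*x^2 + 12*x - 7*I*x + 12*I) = (x + 3)/(x^2 - 7*x + 12)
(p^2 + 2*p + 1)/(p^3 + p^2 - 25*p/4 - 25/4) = 4*(p + 1)/(4*p^2 - 25)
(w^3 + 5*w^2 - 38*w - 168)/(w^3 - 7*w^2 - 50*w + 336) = (w + 4)/(w - 8)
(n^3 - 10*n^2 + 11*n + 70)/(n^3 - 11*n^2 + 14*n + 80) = (n - 7)/(n - 8)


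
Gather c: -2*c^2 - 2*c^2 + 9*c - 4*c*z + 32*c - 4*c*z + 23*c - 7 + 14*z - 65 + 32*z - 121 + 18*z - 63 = -4*c^2 + c*(64 - 8*z) + 64*z - 256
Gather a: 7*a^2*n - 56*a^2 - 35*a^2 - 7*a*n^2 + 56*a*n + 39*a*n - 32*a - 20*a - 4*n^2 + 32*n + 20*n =a^2*(7*n - 91) + a*(-7*n^2 + 95*n - 52) - 4*n^2 + 52*n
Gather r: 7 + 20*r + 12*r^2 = 12*r^2 + 20*r + 7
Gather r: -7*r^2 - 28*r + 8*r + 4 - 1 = -7*r^2 - 20*r + 3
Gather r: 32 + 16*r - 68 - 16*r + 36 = 0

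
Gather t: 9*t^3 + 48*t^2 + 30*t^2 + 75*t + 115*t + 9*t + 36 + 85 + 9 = 9*t^3 + 78*t^2 + 199*t + 130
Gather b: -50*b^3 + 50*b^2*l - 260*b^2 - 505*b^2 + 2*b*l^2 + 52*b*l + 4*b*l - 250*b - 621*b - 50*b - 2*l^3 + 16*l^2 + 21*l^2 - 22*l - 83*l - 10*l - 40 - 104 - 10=-50*b^3 + b^2*(50*l - 765) + b*(2*l^2 + 56*l - 921) - 2*l^3 + 37*l^2 - 115*l - 154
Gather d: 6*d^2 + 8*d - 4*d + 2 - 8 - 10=6*d^2 + 4*d - 16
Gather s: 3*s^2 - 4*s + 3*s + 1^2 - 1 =3*s^2 - s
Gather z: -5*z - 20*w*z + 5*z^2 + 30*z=5*z^2 + z*(25 - 20*w)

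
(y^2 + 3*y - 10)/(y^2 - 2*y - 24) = (-y^2 - 3*y + 10)/(-y^2 + 2*y + 24)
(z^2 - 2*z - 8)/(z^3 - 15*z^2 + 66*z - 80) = (z^2 - 2*z - 8)/(z^3 - 15*z^2 + 66*z - 80)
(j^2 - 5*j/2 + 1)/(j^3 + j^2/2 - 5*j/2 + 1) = (j - 2)/(j^2 + j - 2)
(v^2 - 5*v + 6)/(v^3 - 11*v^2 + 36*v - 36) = 1/(v - 6)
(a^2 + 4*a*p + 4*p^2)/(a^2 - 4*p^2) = (-a - 2*p)/(-a + 2*p)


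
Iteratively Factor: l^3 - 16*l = (l + 4)*(l^2 - 4*l) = l*(l + 4)*(l - 4)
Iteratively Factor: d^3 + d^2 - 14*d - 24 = (d + 3)*(d^2 - 2*d - 8) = (d + 2)*(d + 3)*(d - 4)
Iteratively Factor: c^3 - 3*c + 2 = (c + 2)*(c^2 - 2*c + 1) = (c - 1)*(c + 2)*(c - 1)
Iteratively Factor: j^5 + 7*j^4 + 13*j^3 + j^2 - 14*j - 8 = (j + 2)*(j^4 + 5*j^3 + 3*j^2 - 5*j - 4) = (j + 1)*(j + 2)*(j^3 + 4*j^2 - j - 4) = (j + 1)^2*(j + 2)*(j^2 + 3*j - 4) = (j + 1)^2*(j + 2)*(j + 4)*(j - 1)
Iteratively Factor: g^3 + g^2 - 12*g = (g - 3)*(g^2 + 4*g) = (g - 3)*(g + 4)*(g)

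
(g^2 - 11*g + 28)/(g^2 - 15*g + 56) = (g - 4)/(g - 8)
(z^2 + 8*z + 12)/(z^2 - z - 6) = (z + 6)/(z - 3)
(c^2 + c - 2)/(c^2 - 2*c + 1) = (c + 2)/(c - 1)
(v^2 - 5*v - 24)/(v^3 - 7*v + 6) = (v - 8)/(v^2 - 3*v + 2)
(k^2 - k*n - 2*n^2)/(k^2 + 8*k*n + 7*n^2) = (k - 2*n)/(k + 7*n)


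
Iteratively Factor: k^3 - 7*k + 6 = (k + 3)*(k^2 - 3*k + 2) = (k - 1)*(k + 3)*(k - 2)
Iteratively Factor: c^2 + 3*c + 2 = (c + 1)*(c + 2)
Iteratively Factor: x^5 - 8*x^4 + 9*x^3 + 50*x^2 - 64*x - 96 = (x - 3)*(x^4 - 5*x^3 - 6*x^2 + 32*x + 32) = (x - 3)*(x + 1)*(x^3 - 6*x^2 + 32) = (x - 3)*(x + 1)*(x + 2)*(x^2 - 8*x + 16) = (x - 4)*(x - 3)*(x + 1)*(x + 2)*(x - 4)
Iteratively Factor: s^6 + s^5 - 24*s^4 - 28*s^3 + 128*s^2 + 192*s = (s - 4)*(s^5 + 5*s^4 - 4*s^3 - 44*s^2 - 48*s) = s*(s - 4)*(s^4 + 5*s^3 - 4*s^2 - 44*s - 48) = s*(s - 4)*(s + 2)*(s^3 + 3*s^2 - 10*s - 24) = s*(s - 4)*(s + 2)*(s + 4)*(s^2 - s - 6) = s*(s - 4)*(s - 3)*(s + 2)*(s + 4)*(s + 2)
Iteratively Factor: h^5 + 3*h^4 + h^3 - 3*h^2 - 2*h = (h + 1)*(h^4 + 2*h^3 - h^2 - 2*h) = (h - 1)*(h + 1)*(h^3 + 3*h^2 + 2*h) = (h - 1)*(h + 1)*(h + 2)*(h^2 + h) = h*(h - 1)*(h + 1)*(h + 2)*(h + 1)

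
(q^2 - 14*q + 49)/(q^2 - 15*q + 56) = (q - 7)/(q - 8)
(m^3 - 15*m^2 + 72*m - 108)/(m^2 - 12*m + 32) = (m^3 - 15*m^2 + 72*m - 108)/(m^2 - 12*m + 32)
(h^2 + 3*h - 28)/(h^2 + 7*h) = (h - 4)/h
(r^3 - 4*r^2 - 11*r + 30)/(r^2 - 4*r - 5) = (r^2 + r - 6)/(r + 1)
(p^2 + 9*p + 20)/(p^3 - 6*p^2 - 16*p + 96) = (p + 5)/(p^2 - 10*p + 24)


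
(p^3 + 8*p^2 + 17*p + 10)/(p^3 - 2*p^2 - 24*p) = (p^3 + 8*p^2 + 17*p + 10)/(p*(p^2 - 2*p - 24))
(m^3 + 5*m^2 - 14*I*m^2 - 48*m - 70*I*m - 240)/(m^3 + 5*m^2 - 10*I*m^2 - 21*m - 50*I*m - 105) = (m^2 - 14*I*m - 48)/(m^2 - 10*I*m - 21)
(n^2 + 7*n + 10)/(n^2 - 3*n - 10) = (n + 5)/(n - 5)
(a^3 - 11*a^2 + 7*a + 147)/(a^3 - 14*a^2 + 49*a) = (a + 3)/a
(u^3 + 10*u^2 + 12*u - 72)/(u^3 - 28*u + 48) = (u + 6)/(u - 4)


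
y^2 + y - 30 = (y - 5)*(y + 6)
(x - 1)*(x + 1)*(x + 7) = x^3 + 7*x^2 - x - 7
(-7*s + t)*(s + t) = -7*s^2 - 6*s*t + t^2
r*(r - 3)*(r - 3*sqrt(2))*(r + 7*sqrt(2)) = r^4 - 3*r^3 + 4*sqrt(2)*r^3 - 42*r^2 - 12*sqrt(2)*r^2 + 126*r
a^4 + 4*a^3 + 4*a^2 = a^2*(a + 2)^2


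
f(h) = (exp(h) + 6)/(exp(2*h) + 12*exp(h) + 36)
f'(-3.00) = 0.00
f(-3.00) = 0.17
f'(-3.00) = 0.00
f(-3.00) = 0.17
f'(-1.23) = -0.01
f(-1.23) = 0.16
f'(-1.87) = -0.00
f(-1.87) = 0.16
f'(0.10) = -0.02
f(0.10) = 0.14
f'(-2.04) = -0.00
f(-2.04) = 0.16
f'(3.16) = -0.03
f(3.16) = 0.03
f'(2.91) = -0.03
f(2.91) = 0.04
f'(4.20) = -0.01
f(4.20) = 0.01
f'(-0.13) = -0.02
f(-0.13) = 0.15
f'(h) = (exp(h) + 6)*(-2*exp(2*h) - 12*exp(h))/(exp(2*h) + 12*exp(h) + 36)^2 + exp(h)/(exp(2*h) + 12*exp(h) + 36)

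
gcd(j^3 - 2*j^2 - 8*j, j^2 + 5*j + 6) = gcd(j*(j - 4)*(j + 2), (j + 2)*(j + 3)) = j + 2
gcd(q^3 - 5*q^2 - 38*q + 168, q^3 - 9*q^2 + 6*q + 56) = q^2 - 11*q + 28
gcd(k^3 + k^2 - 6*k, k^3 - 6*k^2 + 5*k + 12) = 1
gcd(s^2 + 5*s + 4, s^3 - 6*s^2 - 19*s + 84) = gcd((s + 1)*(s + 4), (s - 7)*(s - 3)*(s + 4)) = s + 4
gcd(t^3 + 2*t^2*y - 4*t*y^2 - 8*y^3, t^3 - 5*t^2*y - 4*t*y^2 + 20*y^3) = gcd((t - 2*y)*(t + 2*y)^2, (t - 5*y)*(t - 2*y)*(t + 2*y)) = -t^2 + 4*y^2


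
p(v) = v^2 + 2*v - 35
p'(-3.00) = -4.00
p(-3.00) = -32.00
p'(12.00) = 26.00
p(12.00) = 133.00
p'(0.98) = 3.96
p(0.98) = -32.08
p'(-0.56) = 0.88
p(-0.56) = -35.81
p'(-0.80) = 0.40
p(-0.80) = -35.96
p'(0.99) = 3.98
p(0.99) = -32.04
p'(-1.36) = -0.72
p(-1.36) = -35.87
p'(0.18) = 2.36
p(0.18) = -34.61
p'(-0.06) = 1.88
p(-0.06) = -35.12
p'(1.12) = 4.24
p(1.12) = -31.51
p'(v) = 2*v + 2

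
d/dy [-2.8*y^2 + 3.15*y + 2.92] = 3.15 - 5.6*y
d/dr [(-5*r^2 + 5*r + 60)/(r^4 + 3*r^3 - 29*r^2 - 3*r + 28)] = 10*(r^3 + 8*r^2 + 21*r + 2)/(r^6 + 14*r^5 + 47*r^4 - 28*r^3 - 97*r^2 + 14*r + 49)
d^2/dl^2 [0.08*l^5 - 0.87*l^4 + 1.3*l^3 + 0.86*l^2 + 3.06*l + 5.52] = 1.6*l^3 - 10.44*l^2 + 7.8*l + 1.72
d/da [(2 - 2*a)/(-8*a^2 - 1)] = 2*(8*a^2 - 16*a*(a - 1) + 1)/(8*a^2 + 1)^2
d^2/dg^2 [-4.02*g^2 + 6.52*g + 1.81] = -8.04000000000000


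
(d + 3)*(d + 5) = d^2 + 8*d + 15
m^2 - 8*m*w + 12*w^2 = (m - 6*w)*(m - 2*w)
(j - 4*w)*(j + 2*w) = j^2 - 2*j*w - 8*w^2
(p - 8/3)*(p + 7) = p^2 + 13*p/3 - 56/3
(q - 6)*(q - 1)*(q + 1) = q^3 - 6*q^2 - q + 6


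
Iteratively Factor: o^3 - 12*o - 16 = (o + 2)*(o^2 - 2*o - 8) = (o + 2)^2*(o - 4)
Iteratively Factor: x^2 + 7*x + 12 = (x + 3)*(x + 4)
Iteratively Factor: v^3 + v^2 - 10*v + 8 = (v + 4)*(v^2 - 3*v + 2) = (v - 1)*(v + 4)*(v - 2)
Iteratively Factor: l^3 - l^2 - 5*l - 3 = (l + 1)*(l^2 - 2*l - 3) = (l - 3)*(l + 1)*(l + 1)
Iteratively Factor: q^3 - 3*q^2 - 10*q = (q)*(q^2 - 3*q - 10) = q*(q + 2)*(q - 5)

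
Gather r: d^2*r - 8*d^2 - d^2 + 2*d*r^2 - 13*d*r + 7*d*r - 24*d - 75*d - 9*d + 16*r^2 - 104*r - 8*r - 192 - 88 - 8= -9*d^2 - 108*d + r^2*(2*d + 16) + r*(d^2 - 6*d - 112) - 288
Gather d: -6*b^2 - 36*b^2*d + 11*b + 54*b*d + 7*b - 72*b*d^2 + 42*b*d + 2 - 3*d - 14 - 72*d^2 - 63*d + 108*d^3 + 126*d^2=-6*b^2 + 18*b + 108*d^3 + d^2*(54 - 72*b) + d*(-36*b^2 + 96*b - 66) - 12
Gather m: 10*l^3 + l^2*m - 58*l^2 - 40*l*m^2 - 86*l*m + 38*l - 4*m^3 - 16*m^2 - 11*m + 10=10*l^3 - 58*l^2 + 38*l - 4*m^3 + m^2*(-40*l - 16) + m*(l^2 - 86*l - 11) + 10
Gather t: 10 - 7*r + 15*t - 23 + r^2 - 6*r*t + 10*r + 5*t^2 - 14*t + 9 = r^2 + 3*r + 5*t^2 + t*(1 - 6*r) - 4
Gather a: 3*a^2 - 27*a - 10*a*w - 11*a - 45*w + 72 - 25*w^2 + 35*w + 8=3*a^2 + a*(-10*w - 38) - 25*w^2 - 10*w + 80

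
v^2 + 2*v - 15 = (v - 3)*(v + 5)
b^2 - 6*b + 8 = (b - 4)*(b - 2)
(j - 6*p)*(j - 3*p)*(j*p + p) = j^3*p - 9*j^2*p^2 + j^2*p + 18*j*p^3 - 9*j*p^2 + 18*p^3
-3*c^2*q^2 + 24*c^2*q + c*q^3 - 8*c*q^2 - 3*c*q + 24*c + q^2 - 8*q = (-3*c + q)*(q - 8)*(c*q + 1)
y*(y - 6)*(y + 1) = y^3 - 5*y^2 - 6*y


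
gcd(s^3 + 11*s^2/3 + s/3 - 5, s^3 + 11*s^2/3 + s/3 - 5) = s^3 + 11*s^2/3 + s/3 - 5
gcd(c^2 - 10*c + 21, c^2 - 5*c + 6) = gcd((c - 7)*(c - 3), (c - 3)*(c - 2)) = c - 3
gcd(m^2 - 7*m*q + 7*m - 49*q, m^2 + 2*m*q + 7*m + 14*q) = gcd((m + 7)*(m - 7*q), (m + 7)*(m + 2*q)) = m + 7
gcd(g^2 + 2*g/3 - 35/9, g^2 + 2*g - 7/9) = g + 7/3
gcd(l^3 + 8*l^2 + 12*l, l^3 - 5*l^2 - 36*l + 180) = l + 6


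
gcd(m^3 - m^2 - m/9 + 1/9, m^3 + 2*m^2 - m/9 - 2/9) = m^2 - 1/9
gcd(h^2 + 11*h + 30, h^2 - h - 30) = h + 5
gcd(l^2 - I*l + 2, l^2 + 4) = l - 2*I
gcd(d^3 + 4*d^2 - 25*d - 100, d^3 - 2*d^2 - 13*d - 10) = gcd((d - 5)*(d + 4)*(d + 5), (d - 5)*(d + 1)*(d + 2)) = d - 5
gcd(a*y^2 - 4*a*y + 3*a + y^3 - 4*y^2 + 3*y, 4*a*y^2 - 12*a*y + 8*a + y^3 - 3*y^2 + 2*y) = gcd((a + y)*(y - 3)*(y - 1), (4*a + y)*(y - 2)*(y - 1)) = y - 1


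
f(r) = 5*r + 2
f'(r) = 5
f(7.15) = 37.75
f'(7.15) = 5.00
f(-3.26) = -14.30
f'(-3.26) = 5.00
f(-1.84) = -7.20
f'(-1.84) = 5.00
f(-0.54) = -0.70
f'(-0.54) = 5.00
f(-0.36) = 0.20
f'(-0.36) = 5.00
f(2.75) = 15.75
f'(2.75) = 5.00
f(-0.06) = 1.70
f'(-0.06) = 5.00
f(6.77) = 35.85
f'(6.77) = 5.00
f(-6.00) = -28.00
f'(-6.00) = 5.00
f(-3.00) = -13.00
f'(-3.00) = 5.00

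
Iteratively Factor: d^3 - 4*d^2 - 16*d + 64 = (d + 4)*(d^2 - 8*d + 16) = (d - 4)*(d + 4)*(d - 4)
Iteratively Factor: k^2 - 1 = (k - 1)*(k + 1)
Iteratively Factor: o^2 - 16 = (o - 4)*(o + 4)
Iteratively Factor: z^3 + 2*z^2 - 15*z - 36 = (z - 4)*(z^2 + 6*z + 9) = (z - 4)*(z + 3)*(z + 3)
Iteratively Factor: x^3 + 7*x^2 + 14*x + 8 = (x + 2)*(x^2 + 5*x + 4) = (x + 1)*(x + 2)*(x + 4)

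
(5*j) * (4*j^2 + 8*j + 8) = 20*j^3 + 40*j^2 + 40*j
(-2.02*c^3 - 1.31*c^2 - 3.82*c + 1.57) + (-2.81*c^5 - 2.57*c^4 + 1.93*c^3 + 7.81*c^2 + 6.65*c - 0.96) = -2.81*c^5 - 2.57*c^4 - 0.0900000000000001*c^3 + 6.5*c^2 + 2.83*c + 0.61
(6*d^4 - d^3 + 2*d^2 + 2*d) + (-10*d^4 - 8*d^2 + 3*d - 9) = -4*d^4 - d^3 - 6*d^2 + 5*d - 9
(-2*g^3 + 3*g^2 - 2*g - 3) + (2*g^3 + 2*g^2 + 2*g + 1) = 5*g^2 - 2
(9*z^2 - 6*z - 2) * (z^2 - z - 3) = 9*z^4 - 15*z^3 - 23*z^2 + 20*z + 6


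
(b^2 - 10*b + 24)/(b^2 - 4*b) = (b - 6)/b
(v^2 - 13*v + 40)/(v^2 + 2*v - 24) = (v^2 - 13*v + 40)/(v^2 + 2*v - 24)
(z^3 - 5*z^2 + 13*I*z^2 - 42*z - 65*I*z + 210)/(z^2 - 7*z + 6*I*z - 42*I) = (z^2 + z*(-5 + 7*I) - 35*I)/(z - 7)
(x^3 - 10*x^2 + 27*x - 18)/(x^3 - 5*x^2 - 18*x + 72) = (x - 1)/(x + 4)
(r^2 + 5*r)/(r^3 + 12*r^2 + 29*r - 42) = r*(r + 5)/(r^3 + 12*r^2 + 29*r - 42)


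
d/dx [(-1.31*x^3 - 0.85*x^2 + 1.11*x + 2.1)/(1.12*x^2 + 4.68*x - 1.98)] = (-1.4672*x^4 - 12.2616*x^3 + 2.5602*x^2 - 1.338*x - 12.0258)/(1.2544*x^4 + 10.4832*x^3 + 17.4672*x^2 - 18.5328*x + 3.9204)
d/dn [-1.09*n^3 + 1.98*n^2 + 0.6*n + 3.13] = -3.27*n^2 + 3.96*n + 0.6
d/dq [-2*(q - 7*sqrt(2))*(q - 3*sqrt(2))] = -4*q + 20*sqrt(2)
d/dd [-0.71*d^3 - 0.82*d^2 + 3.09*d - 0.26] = -2.13*d^2 - 1.64*d + 3.09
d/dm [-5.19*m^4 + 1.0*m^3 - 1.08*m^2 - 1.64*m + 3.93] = -20.76*m^3 + 3.0*m^2 - 2.16*m - 1.64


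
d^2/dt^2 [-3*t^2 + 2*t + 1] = -6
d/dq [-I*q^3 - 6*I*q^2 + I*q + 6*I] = I*(-3*q^2 - 12*q + 1)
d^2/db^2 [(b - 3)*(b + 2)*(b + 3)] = 6*b + 4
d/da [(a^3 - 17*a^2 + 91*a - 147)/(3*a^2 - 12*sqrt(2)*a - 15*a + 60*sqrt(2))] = ((-2*a + 5 + 4*sqrt(2))*(a^3 - 17*a^2 + 91*a - 147) + (3*a^2 - 34*a + 91)*(a^2 - 4*sqrt(2)*a - 5*a + 20*sqrt(2)))/(3*(a^2 - 4*sqrt(2)*a - 5*a + 20*sqrt(2))^2)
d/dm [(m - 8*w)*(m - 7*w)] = 2*m - 15*w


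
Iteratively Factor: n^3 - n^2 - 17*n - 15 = (n + 3)*(n^2 - 4*n - 5) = (n + 1)*(n + 3)*(n - 5)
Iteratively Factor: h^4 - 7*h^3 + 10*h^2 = (h - 5)*(h^3 - 2*h^2) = (h - 5)*(h - 2)*(h^2) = h*(h - 5)*(h - 2)*(h)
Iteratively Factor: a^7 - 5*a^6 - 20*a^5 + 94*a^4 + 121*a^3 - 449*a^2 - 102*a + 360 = (a - 1)*(a^6 - 4*a^5 - 24*a^4 + 70*a^3 + 191*a^2 - 258*a - 360) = (a - 1)*(a + 3)*(a^5 - 7*a^4 - 3*a^3 + 79*a^2 - 46*a - 120) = (a - 5)*(a - 1)*(a + 3)*(a^4 - 2*a^3 - 13*a^2 + 14*a + 24) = (a - 5)*(a - 4)*(a - 1)*(a + 3)*(a^3 + 2*a^2 - 5*a - 6) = (a - 5)*(a - 4)*(a - 1)*(a + 3)^2*(a^2 - a - 2) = (a - 5)*(a - 4)*(a - 1)*(a + 1)*(a + 3)^2*(a - 2)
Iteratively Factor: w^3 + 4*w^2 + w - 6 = (w - 1)*(w^2 + 5*w + 6) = (w - 1)*(w + 2)*(w + 3)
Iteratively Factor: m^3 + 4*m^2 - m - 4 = (m + 4)*(m^2 - 1) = (m - 1)*(m + 4)*(m + 1)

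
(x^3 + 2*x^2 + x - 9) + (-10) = x^3 + 2*x^2 + x - 19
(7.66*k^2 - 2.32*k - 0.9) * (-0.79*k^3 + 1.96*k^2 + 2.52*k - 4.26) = -6.0514*k^5 + 16.8464*k^4 + 15.467*k^3 - 40.242*k^2 + 7.6152*k + 3.834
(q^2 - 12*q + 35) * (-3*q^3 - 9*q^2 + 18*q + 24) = -3*q^5 + 27*q^4 + 21*q^3 - 507*q^2 + 342*q + 840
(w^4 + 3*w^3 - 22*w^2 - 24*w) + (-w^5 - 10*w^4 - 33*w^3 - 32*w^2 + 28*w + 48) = -w^5 - 9*w^4 - 30*w^3 - 54*w^2 + 4*w + 48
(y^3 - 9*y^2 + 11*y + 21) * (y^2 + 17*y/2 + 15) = y^5 - y^4/2 - 101*y^3/2 - 41*y^2/2 + 687*y/2 + 315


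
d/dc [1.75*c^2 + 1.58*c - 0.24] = 3.5*c + 1.58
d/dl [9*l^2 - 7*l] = 18*l - 7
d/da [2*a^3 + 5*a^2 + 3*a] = 6*a^2 + 10*a + 3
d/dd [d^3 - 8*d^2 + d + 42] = 3*d^2 - 16*d + 1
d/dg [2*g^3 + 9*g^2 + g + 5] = 6*g^2 + 18*g + 1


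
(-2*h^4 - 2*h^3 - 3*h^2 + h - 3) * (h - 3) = -2*h^5 + 4*h^4 + 3*h^3 + 10*h^2 - 6*h + 9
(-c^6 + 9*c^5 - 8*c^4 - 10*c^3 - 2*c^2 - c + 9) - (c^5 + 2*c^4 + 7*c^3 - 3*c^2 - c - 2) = -c^6 + 8*c^5 - 10*c^4 - 17*c^3 + c^2 + 11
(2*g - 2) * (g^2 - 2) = 2*g^3 - 2*g^2 - 4*g + 4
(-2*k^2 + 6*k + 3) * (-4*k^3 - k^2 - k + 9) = 8*k^5 - 22*k^4 - 16*k^3 - 27*k^2 + 51*k + 27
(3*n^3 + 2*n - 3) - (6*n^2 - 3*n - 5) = 3*n^3 - 6*n^2 + 5*n + 2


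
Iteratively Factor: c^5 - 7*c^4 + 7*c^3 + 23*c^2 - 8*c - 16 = (c - 1)*(c^4 - 6*c^3 + c^2 + 24*c + 16) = (c - 4)*(c - 1)*(c^3 - 2*c^2 - 7*c - 4) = (c - 4)*(c - 1)*(c + 1)*(c^2 - 3*c - 4) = (c - 4)^2*(c - 1)*(c + 1)*(c + 1)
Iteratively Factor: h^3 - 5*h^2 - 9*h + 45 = (h - 5)*(h^2 - 9) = (h - 5)*(h - 3)*(h + 3)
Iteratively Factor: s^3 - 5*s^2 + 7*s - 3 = (s - 3)*(s^2 - 2*s + 1) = (s - 3)*(s - 1)*(s - 1)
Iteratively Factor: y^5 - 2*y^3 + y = (y - 1)*(y^4 + y^3 - y^2 - y) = (y - 1)*(y + 1)*(y^3 - y) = (y - 1)*(y + 1)^2*(y^2 - y) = (y - 1)^2*(y + 1)^2*(y)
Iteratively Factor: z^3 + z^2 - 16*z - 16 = (z + 4)*(z^2 - 3*z - 4) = (z + 1)*(z + 4)*(z - 4)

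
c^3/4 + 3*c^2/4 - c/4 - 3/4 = (c/4 + 1/4)*(c - 1)*(c + 3)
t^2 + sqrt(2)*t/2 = t*(t + sqrt(2)/2)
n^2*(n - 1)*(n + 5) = n^4 + 4*n^3 - 5*n^2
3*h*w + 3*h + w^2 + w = (3*h + w)*(w + 1)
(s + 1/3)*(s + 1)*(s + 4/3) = s^3 + 8*s^2/3 + 19*s/9 + 4/9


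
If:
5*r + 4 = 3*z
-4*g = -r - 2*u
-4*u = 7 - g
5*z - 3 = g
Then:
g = -197/169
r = -98/169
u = -345/169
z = 62/169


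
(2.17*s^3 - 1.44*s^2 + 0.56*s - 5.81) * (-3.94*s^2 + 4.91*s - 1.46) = -8.5498*s^5 + 16.3283*s^4 - 12.445*s^3 + 27.7434*s^2 - 29.3447*s + 8.4826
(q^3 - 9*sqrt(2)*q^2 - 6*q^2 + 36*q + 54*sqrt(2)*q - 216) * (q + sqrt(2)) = q^4 - 8*sqrt(2)*q^3 - 6*q^3 + 18*q^2 + 48*sqrt(2)*q^2 - 108*q + 36*sqrt(2)*q - 216*sqrt(2)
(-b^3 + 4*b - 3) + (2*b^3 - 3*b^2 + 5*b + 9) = b^3 - 3*b^2 + 9*b + 6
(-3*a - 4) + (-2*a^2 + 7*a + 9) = -2*a^2 + 4*a + 5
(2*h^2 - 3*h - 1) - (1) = 2*h^2 - 3*h - 2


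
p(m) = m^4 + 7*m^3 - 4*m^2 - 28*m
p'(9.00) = 4517.00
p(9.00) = 11088.00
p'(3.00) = 245.00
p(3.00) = 150.00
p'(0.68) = -22.47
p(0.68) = -18.47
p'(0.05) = -28.35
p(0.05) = -1.41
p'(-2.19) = 48.22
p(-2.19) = -8.39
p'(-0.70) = -13.48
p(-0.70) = 15.48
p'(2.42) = 132.31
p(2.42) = 42.32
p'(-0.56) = -17.64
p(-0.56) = 13.29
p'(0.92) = -14.47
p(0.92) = -22.98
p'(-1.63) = 23.51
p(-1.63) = 11.76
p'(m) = 4*m^3 + 21*m^2 - 8*m - 28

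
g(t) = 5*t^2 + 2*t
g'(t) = 10*t + 2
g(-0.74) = 1.26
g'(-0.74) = -5.40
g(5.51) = 162.82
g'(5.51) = 57.10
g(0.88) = 5.63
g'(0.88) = 10.80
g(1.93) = 22.48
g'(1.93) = 21.30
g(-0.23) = -0.20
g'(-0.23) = -0.30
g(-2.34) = 22.70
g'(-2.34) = -21.40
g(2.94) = 49.10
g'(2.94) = 31.40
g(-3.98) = 71.24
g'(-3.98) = -37.80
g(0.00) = 0.00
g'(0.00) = 2.00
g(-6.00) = 168.00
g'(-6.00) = -58.00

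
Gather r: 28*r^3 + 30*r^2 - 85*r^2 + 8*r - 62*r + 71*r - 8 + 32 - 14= 28*r^3 - 55*r^2 + 17*r + 10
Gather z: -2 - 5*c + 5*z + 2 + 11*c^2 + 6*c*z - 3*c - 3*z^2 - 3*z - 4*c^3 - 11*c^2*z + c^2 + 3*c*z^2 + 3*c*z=-4*c^3 + 12*c^2 - 8*c + z^2*(3*c - 3) + z*(-11*c^2 + 9*c + 2)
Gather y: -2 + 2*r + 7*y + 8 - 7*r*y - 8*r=-6*r + y*(7 - 7*r) + 6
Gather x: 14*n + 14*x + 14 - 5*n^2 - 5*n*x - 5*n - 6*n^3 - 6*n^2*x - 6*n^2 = -6*n^3 - 11*n^2 + 9*n + x*(-6*n^2 - 5*n + 14) + 14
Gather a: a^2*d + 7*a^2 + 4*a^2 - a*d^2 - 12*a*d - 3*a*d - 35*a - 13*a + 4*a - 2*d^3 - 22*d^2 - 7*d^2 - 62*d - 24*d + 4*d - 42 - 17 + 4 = a^2*(d + 11) + a*(-d^2 - 15*d - 44) - 2*d^3 - 29*d^2 - 82*d - 55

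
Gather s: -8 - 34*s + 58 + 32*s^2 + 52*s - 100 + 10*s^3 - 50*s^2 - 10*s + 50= 10*s^3 - 18*s^2 + 8*s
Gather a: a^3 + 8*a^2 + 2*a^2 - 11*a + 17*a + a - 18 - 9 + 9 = a^3 + 10*a^2 + 7*a - 18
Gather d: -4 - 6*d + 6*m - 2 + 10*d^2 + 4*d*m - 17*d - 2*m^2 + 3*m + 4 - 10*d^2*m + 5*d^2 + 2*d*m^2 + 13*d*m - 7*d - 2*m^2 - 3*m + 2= d^2*(15 - 10*m) + d*(2*m^2 + 17*m - 30) - 4*m^2 + 6*m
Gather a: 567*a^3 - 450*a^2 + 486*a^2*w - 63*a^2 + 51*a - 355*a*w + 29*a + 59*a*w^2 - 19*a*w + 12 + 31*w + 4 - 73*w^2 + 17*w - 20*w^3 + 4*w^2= 567*a^3 + a^2*(486*w - 513) + a*(59*w^2 - 374*w + 80) - 20*w^3 - 69*w^2 + 48*w + 16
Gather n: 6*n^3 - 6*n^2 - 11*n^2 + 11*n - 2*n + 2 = 6*n^3 - 17*n^2 + 9*n + 2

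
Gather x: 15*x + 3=15*x + 3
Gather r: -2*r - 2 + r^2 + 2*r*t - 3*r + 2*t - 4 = r^2 + r*(2*t - 5) + 2*t - 6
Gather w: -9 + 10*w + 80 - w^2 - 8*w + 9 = -w^2 + 2*w + 80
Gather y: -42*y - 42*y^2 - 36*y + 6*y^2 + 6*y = -36*y^2 - 72*y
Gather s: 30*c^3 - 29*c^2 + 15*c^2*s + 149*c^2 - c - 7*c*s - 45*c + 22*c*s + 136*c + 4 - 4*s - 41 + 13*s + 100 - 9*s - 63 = 30*c^3 + 120*c^2 + 90*c + s*(15*c^2 + 15*c)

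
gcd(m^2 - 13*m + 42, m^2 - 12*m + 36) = m - 6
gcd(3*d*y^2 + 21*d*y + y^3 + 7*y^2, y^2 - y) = y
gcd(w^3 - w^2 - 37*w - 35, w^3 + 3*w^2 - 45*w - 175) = w^2 - 2*w - 35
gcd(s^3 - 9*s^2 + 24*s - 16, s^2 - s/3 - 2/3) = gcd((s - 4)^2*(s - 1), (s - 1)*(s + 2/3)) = s - 1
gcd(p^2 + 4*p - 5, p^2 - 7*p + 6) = p - 1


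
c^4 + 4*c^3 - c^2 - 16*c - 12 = (c - 2)*(c + 1)*(c + 2)*(c + 3)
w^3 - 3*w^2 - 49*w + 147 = (w - 7)*(w - 3)*(w + 7)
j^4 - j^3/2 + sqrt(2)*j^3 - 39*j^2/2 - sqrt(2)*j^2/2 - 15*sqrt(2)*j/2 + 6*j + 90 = (j - 3)*(j + 5/2)*(j - 2*sqrt(2))*(j + 3*sqrt(2))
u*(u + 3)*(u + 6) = u^3 + 9*u^2 + 18*u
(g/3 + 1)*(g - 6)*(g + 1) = g^3/3 - 2*g^2/3 - 7*g - 6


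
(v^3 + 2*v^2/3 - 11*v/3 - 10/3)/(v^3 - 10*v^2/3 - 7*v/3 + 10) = (v + 1)/(v - 3)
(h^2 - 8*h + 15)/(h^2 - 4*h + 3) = (h - 5)/(h - 1)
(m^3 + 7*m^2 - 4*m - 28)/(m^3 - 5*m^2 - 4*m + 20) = (m + 7)/(m - 5)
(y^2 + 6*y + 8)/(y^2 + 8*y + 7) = (y^2 + 6*y + 8)/(y^2 + 8*y + 7)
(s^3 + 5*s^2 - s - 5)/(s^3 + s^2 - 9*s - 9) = (s^2 + 4*s - 5)/(s^2 - 9)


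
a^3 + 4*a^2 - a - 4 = (a - 1)*(a + 1)*(a + 4)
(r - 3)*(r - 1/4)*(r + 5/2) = r^3 - 3*r^2/4 - 59*r/8 + 15/8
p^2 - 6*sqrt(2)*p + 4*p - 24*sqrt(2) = (p + 4)*(p - 6*sqrt(2))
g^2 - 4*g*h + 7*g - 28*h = (g + 7)*(g - 4*h)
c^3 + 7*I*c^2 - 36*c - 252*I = (c - 6)*(c + 6)*(c + 7*I)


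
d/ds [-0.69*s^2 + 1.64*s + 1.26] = 1.64 - 1.38*s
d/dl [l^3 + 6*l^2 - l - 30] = 3*l^2 + 12*l - 1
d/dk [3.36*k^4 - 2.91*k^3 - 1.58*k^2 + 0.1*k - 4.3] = 13.44*k^3 - 8.73*k^2 - 3.16*k + 0.1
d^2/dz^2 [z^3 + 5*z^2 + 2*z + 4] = 6*z + 10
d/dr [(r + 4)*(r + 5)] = 2*r + 9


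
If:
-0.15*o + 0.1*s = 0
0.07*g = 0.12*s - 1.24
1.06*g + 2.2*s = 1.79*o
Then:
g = -6.32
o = 4.43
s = 6.65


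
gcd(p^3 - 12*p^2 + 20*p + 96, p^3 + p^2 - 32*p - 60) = p^2 - 4*p - 12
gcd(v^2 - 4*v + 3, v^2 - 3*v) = v - 3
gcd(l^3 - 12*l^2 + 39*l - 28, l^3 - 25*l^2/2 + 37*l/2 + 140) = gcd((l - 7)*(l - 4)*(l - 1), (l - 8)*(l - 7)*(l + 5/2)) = l - 7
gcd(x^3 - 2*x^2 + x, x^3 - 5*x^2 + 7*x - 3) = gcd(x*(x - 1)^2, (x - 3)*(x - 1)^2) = x^2 - 2*x + 1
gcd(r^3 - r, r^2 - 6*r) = r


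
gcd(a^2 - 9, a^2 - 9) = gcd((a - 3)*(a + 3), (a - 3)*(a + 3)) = a^2 - 9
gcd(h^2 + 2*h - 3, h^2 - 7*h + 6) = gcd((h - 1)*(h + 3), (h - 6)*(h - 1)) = h - 1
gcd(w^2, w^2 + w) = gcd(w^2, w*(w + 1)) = w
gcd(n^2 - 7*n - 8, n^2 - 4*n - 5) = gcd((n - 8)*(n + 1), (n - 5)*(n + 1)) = n + 1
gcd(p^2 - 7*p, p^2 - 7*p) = p^2 - 7*p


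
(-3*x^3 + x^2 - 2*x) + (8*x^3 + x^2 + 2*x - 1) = 5*x^3 + 2*x^2 - 1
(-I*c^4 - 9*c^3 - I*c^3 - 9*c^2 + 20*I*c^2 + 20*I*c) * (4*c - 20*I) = -4*I*c^5 - 56*c^4 - 4*I*c^4 - 56*c^3 + 260*I*c^3 + 400*c^2 + 260*I*c^2 + 400*c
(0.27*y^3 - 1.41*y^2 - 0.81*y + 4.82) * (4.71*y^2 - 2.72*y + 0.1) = 1.2717*y^5 - 7.3755*y^4 + 0.0470999999999999*y^3 + 24.7644*y^2 - 13.1914*y + 0.482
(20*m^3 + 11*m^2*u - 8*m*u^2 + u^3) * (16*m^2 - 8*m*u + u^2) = 320*m^5 + 16*m^4*u - 196*m^3*u^2 + 91*m^2*u^3 - 16*m*u^4 + u^5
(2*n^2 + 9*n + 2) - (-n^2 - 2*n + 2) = 3*n^2 + 11*n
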